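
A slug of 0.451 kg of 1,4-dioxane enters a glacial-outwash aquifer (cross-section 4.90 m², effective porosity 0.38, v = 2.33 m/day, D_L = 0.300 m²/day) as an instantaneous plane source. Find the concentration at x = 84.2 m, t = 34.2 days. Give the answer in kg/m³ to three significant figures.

0.0130 kg/m³

For an instantaneous plane source, C(x,t) = M/(n_e·A·√(4πDt)) · exp(−(x−vt)²/(4Dt)), with n_e·A the pore (flow) area.
Plume center vt = 2.33 × 34.2 = 79.686 m, so the well at 84.2 m is 4.514 m downgradient of the peak.
√(4πDt) = 11.35 m, giving peak height M/(n_e·A·√(4πDt)) = 0.451/(0.38 × 4.90 × 11.35) = 0.02134 kg/m³.
(x−vt)²/(4Dt) = (4.514)²/(4 × 0.300 × 34.2) = 0.4965; exp(−0.4965) = 0.6087.
C = 0.02134 × 0.6087 = 0.0130 kg/m³.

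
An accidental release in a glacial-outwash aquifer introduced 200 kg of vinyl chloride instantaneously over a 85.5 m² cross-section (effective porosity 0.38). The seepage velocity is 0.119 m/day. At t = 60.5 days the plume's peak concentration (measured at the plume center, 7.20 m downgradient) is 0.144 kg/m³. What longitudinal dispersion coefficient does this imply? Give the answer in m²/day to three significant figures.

2.40 m²/day

At the plume center C_max = M/(n_e·A·√(4πDt)), so D = M²/(4πt·(n_e·A·C_max)²).
n_e·A·C_max = 0.38 × 85.5 × 0.144 = 4.679 kg/m.
D = 200²/(4π × 60.5 × 4.679²) = 2.40 m²/day.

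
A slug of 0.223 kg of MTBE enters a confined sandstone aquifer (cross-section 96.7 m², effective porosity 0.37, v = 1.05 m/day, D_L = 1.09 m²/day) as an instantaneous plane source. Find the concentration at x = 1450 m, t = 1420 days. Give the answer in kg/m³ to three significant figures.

For an instantaneous plane source, C(x,t) = M/(n_e·A·√(4πDt)) · exp(−(x−vt)²/(4Dt)), with n_e·A the pore (flow) area.
Plume center vt = 1.05 × 1420 = 1491 m, so the well at 1450 m is 41 m upgradient of the peak.
√(4πDt) = 139.5 m, giving peak height M/(n_e·A·√(4πDt)) = 0.223/(0.37 × 96.7 × 139.5) = 4.468e-05 kg/m³.
(x−vt)²/(4Dt) = (-41)²/(4 × 1.09 × 1420) = 0.2715; exp(−0.2715) = 0.7622.
C = 4.468e-05 × 0.7622 = 3.41e-05 kg/m³.

3.41e-05 kg/m³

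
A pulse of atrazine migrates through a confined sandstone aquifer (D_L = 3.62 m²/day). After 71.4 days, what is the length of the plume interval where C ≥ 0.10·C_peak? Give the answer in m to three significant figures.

The plume is Gaussian with σ = √(2Dt) = √(2 × 3.62 × 71.4) = 22.74 m.
C/C_peak = exp(−Δx²/(2σ²)) = 0.10 ⇒ Δx = σ·√(−2 ln 0.10) = 22.74 × 2.146 = 48.80 m.
Width = 2Δx = 97.6 m.

97.6 m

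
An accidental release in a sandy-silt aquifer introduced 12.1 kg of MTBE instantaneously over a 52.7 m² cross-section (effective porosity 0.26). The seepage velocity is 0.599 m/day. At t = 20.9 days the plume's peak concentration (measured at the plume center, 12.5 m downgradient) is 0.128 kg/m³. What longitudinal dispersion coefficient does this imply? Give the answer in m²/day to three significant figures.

At the plume center C_max = M/(n_e·A·√(4πDt)), so D = M²/(4πt·(n_e·A·C_max)²).
n_e·A·C_max = 0.26 × 52.7 × 0.128 = 1.754 kg/m.
D = 12.1²/(4π × 20.9 × 1.754²) = 0.181 m²/day.

0.181 m²/day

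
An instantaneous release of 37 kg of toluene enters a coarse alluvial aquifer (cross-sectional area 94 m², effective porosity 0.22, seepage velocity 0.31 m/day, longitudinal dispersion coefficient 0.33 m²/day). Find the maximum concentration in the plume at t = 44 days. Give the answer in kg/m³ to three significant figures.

0.132 kg/m³

The peak of an instantaneous 1D plume sits at x = vt; there the Gaussian factor is 1 and C_max = M/(n_e·A·√(4πDt)), where n_e·A is the pore area the mass is dissolved in.
√(4πDt) = √(4π × 0.33 × 44) = 13.51 m, so C_max = 37/(0.22 × 94 × 13.51) = 0.132 kg/m³.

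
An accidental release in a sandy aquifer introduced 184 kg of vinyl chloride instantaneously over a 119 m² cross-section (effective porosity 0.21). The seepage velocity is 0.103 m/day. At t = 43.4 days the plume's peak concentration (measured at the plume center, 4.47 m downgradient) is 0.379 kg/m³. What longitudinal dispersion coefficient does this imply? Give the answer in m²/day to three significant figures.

0.692 m²/day

At the plume center C_max = M/(n_e·A·√(4πDt)), so D = M²/(4πt·(n_e·A·C_max)²).
n_e·A·C_max = 0.21 × 119 × 0.379 = 9.471 kg/m.
D = 184²/(4π × 43.4 × 9.471²) = 0.692 m²/day.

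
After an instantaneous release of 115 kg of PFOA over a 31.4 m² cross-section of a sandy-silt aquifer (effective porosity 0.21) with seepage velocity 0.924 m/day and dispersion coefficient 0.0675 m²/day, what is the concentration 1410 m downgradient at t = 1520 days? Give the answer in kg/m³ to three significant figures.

For an instantaneous plane source, C(x,t) = M/(n_e·A·√(4πDt)) · exp(−(x−vt)²/(4Dt)), with n_e·A the pore (flow) area.
Plume center vt = 0.924 × 1520 = 1404.48 m, so the well at 1410 m is 5.52 m downgradient of the peak.
√(4πDt) = 35.91 m, giving peak height M/(n_e·A·√(4πDt)) = 115/(0.21 × 31.4 × 35.91) = 0.4857 kg/m³.
(x−vt)²/(4Dt) = (5.52)²/(4 × 0.0675 × 1520) = 0.07425; exp(−0.07425) = 0.9284.
C = 0.4857 × 0.9284 = 0.451 kg/m³.

0.451 kg/m³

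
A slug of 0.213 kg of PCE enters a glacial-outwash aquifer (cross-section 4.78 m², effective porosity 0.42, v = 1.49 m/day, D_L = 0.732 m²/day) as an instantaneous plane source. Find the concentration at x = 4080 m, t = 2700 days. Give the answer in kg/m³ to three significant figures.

0.000446 kg/m³

For an instantaneous plane source, C(x,t) = M/(n_e·A·√(4πDt)) · exp(−(x−vt)²/(4Dt)), with n_e·A the pore (flow) area.
Plume center vt = 1.49 × 2700 = 4023 m, so the well at 4080 m is 57 m downgradient of the peak.
√(4πDt) = 157.6 m, giving peak height M/(n_e·A·√(4πDt)) = 0.213/(0.42 × 4.78 × 157.6) = 0.0006732 kg/m³.
(x−vt)²/(4Dt) = (57)²/(4 × 0.732 × 2700) = 0.4110; exp(−0.4110) = 0.6630.
C = 0.0006732 × 0.6630 = 0.000446 kg/m³.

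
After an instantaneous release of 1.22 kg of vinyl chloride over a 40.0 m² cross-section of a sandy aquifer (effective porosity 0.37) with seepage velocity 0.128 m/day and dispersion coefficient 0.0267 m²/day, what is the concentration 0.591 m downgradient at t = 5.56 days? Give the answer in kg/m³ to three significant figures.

For an instantaneous plane source, C(x,t) = M/(n_e·A·√(4πDt)) · exp(−(x−vt)²/(4Dt)), with n_e·A the pore (flow) area.
Plume center vt = 0.128 × 5.56 = 0.71168 m, so the well at 0.591 m is 0.12068 m upgradient of the peak.
√(4πDt) = 1.366 m, giving peak height M/(n_e·A·√(4πDt)) = 1.22/(0.37 × 40.0 × 1.366) = 0.06035 kg/m³.
(x−vt)²/(4Dt) = (-0.12068)²/(4 × 0.0267 × 5.56) = 0.02453; exp(−0.02453) = 0.9758.
C = 0.06035 × 0.9758 = 0.0589 kg/m³.

0.0589 kg/m³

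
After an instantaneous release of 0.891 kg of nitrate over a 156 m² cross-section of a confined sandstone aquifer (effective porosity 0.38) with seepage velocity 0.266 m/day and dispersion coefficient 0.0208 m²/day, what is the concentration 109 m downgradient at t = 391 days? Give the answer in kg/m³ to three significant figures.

For an instantaneous plane source, C(x,t) = M/(n_e·A·√(4πDt)) · exp(−(x−vt)²/(4Dt)), with n_e·A the pore (flow) area.
Plume center vt = 0.266 × 391 = 104.006 m, so the well at 109 m is 4.994 m downgradient of the peak.
√(4πDt) = 10.11 m, giving peak height M/(n_e·A·√(4πDt)) = 0.891/(0.38 × 156 × 10.11) = 0.001487 kg/m³.
(x−vt)²/(4Dt) = (4.994)²/(4 × 0.0208 × 391) = 0.7666; exp(−0.7666) = 0.4646.
C = 0.001487 × 0.4646 = 0.000691 kg/m³.

0.000691 kg/m³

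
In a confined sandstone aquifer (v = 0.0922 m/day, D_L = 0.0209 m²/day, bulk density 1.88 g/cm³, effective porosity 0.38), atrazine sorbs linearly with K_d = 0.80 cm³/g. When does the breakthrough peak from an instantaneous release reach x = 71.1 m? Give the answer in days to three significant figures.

Retardation factor R = 1 + ρ_b·K_d/n = 1 + 1.88 × 0.80/0.38 = 4.958.
Sorption retards both mechanisms: v_R = v/R = 0.01860 m/day, D_R = D/R = 0.004215 m²/day.
Peak time from v_R²t² + 2D_R t − x² = 0: t = (√(D_R² + v_R²x²) − D_R)/v_R².
√(D_R² + v_R²x²) = √(0.004215² + 0.01860² × 71.1²) = 1.322; v_R² = 0.0003460.
t = (1.322 − 0.004215)/0.0003460 = 3810 days.

3810 days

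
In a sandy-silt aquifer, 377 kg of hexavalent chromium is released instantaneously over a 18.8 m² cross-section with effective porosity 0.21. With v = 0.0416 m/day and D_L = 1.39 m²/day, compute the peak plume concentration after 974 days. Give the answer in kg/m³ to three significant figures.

The peak of an instantaneous 1D plume sits at x = vt; there the Gaussian factor is 1 and C_max = M/(n_e·A·√(4πDt)), where n_e·A is the pore area the mass is dissolved in.
√(4πDt) = √(4π × 1.39 × 974) = 130.4 m, so C_max = 377/(0.21 × 18.8 × 130.4) = 0.732 kg/m³.

0.732 kg/m³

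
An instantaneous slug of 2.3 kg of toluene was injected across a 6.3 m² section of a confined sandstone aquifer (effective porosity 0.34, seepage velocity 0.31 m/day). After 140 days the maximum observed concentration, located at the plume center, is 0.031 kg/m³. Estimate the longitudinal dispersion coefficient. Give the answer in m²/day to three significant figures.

At the plume center C_max = M/(n_e·A·√(4πDt)), so D = M²/(4πt·(n_e·A·C_max)²).
n_e·A·C_max = 0.34 × 6.3 × 0.031 = 0.06640 kg/m.
D = 2.3²/(4π × 140 × 0.06640²) = 0.682 m²/day.

0.682 m²/day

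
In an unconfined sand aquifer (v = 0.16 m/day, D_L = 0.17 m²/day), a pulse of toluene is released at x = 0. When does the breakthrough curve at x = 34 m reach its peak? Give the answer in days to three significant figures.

For the 1D instantaneous-source solution, setting ∂C/∂t = 0 at fixed x gives v²t² + 2Dt − x² = 0, so t = (√(D² + v²x²) − D)/v².
√(D² + v²x²) = √(0.17² + 0.16² × 34²) = 5.443; v² = 0.0256.
t = (5.443 − 0.17)/0.0256 = 206 days (vs. the pure-advection estimate x/v = 212 d).

206 days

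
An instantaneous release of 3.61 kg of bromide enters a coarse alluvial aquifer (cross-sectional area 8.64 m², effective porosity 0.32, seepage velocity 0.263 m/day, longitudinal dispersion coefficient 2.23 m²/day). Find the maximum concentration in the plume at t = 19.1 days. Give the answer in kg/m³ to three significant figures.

0.0564 kg/m³

The peak of an instantaneous 1D plume sits at x = vt; there the Gaussian factor is 1 and C_max = M/(n_e·A·√(4πDt)), where n_e·A is the pore area the mass is dissolved in.
√(4πDt) = √(4π × 2.23 × 19.1) = 23.14 m, so C_max = 3.61/(0.32 × 8.64 × 23.14) = 0.0564 kg/m³.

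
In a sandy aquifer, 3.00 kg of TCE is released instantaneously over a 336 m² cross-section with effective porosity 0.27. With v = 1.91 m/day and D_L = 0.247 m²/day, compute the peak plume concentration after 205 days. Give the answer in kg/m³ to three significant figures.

The peak of an instantaneous 1D plume sits at x = vt; there the Gaussian factor is 1 and C_max = M/(n_e·A·√(4πDt)), where n_e·A is the pore area the mass is dissolved in.
√(4πDt) = √(4π × 0.247 × 205) = 25.22 m, so C_max = 3.00/(0.27 × 336 × 25.22) = 0.00131 kg/m³.

0.00131 kg/m³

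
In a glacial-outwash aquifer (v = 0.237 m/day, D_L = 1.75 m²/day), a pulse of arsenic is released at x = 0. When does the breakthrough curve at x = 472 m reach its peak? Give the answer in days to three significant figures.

For the 1D instantaneous-source solution, setting ∂C/∂t = 0 at fixed x gives v²t² + 2Dt − x² = 0, so t = (√(D² + v²x²) − D)/v².
√(D² + v²x²) = √(1.75² + 0.237² × 472²) = 111.9; v² = 0.056169.
t = (111.9 − 1.75)/0.056169 = 1960 days (vs. the pure-advection estimate x/v = 1990 d).

1960 days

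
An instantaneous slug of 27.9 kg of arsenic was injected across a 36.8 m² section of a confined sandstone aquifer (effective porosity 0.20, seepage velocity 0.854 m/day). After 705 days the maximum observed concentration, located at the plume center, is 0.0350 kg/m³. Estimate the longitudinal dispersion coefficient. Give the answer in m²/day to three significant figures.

At the plume center C_max = M/(n_e·A·√(4πDt)), so D = M²/(4πt·(n_e·A·C_max)²).
n_e·A·C_max = 0.20 × 36.8 × 0.0350 = 0.2576 kg/m.
D = 27.9²/(4π × 705 × 0.2576²) = 1.32 m²/day.

1.32 m²/day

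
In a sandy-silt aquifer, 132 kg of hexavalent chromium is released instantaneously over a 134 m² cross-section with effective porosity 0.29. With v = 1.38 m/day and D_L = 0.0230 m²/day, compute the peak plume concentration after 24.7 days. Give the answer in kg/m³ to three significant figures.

The peak of an instantaneous 1D plume sits at x = vt; there the Gaussian factor is 1 and C_max = M/(n_e·A·√(4πDt)), where n_e·A is the pore area the mass is dissolved in.
√(4πDt) = √(4π × 0.0230 × 24.7) = 2.672 m, so C_max = 132/(0.29 × 134 × 2.672) = 1.27 kg/m³.

1.27 kg/m³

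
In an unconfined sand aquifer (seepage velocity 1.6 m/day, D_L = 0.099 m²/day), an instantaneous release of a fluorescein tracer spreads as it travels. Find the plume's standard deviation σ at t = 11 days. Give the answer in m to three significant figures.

Dispersive spreading gives a Gaussian with σ² = 2Dt; advection only shifts the center.
σ = √(2 × 0.099 × 11) = 1.48 m.

1.48 m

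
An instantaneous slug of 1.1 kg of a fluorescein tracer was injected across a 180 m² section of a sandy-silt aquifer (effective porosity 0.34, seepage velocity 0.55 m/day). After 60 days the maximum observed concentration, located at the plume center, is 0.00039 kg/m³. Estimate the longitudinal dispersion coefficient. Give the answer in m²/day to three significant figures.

2.82 m²/day

At the plume center C_max = M/(n_e·A·√(4πDt)), so D = M²/(4πt·(n_e·A·C_max)²).
n_e·A·C_max = 0.34 × 180 × 0.00039 = 0.02387 kg/m.
D = 1.1²/(4π × 60 × 0.02387²) = 2.82 m²/day.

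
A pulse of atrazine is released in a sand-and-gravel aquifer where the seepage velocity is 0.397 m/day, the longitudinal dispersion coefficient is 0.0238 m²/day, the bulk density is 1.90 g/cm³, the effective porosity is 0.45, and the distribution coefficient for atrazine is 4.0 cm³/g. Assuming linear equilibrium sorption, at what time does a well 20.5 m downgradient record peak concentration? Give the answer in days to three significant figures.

Retardation factor R = 1 + ρ_b·K_d/n = 1 + 1.90 × 4.0/0.45 = 17.89.
Sorption retards both mechanisms: v_R = v/R = 0.02219 m/day, D_R = D/R = 0.001330 m²/day.
Peak time from v_R²t² + 2D_R t − x² = 0: t = (√(D_R² + v_R²x²) − D_R)/v_R².
√(D_R² + v_R²x²) = √(0.001330² + 0.02219² × 20.5²) = 0.4549; v_R² = 0.0004924.
t = (0.4549 − 0.001330)/0.0004924 = 921 days.

921 days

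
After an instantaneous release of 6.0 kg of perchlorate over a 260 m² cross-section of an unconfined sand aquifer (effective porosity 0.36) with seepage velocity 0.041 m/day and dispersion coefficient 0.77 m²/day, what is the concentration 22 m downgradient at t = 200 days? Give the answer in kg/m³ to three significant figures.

0.00107 kg/m³

For an instantaneous plane source, C(x,t) = M/(n_e·A·√(4πDt)) · exp(−(x−vt)²/(4Dt)), with n_e·A the pore (flow) area.
Plume center vt = 0.041 × 200 = 8.2 m, so the well at 22 m is 13.8 m downgradient of the peak.
√(4πDt) = 43.99 m, giving peak height M/(n_e·A·√(4πDt)) = 6.0/(0.36 × 260 × 43.99) = 0.001457 kg/m³.
(x−vt)²/(4Dt) = (13.8)²/(4 × 0.77 × 200) = 0.3092; exp(−0.3092) = 0.7340.
C = 0.001457 × 0.7340 = 0.00107 kg/m³.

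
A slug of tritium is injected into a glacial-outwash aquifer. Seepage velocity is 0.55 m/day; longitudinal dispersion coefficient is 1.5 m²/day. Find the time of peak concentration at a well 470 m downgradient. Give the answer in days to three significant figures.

850 days

For the 1D instantaneous-source solution, setting ∂C/∂t = 0 at fixed x gives v²t² + 2Dt − x² = 0, so t = (√(D² + v²x²) − D)/v².
√(D² + v²x²) = √(1.5² + 0.55² × 470²) = 258.5; v² = 0.3025.
t = (258.5 − 1.5)/0.3025 = 850 days (vs. the pure-advection estimate x/v = 855 d).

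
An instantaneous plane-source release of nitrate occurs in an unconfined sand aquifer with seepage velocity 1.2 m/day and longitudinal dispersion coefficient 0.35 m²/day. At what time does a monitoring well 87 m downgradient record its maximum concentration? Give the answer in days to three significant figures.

72.3 days

For the 1D instantaneous-source solution, setting ∂C/∂t = 0 at fixed x gives v²t² + 2Dt − x² = 0, so t = (√(D² + v²x²) − D)/v².
√(D² + v²x²) = √(0.35² + 1.2² × 87²) = 104.4; v² = 1.44.
t = (104.4 − 0.35)/1.44 = 72.3 days (vs. the pure-advection estimate x/v = 72.5 d).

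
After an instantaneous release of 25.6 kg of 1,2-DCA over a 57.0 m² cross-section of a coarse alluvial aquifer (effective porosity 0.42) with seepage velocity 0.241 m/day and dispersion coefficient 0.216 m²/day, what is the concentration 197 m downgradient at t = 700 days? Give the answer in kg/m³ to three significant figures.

For an instantaneous plane source, C(x,t) = M/(n_e·A·√(4πDt)) · exp(−(x−vt)²/(4Dt)), with n_e·A the pore (flow) area.
Plume center vt = 0.241 × 700 = 168.7 m, so the well at 197 m is 28.3 m downgradient of the peak.
√(4πDt) = 43.59 m, giving peak height M/(n_e·A·√(4πDt)) = 25.6/(0.42 × 57.0 × 43.59) = 0.02453 kg/m³.
(x−vt)²/(4Dt) = (28.3)²/(4 × 0.216 × 700) = 1.324; exp(−1.324) = 0.2661.
C = 0.02453 × 0.2661 = 0.00653 kg/m³.

0.00653 kg/m³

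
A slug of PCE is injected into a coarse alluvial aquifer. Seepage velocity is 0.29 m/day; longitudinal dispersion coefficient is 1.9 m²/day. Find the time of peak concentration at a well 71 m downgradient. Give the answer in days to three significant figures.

223 days

For the 1D instantaneous-source solution, setting ∂C/∂t = 0 at fixed x gives v²t² + 2Dt − x² = 0, so t = (√(D² + v²x²) − D)/v².
√(D² + v²x²) = √(1.9² + 0.29² × 71²) = 20.68; v² = 0.0841.
t = (20.68 − 1.9)/0.0841 = 223 days (vs. the pure-advection estimate x/v = 245 d).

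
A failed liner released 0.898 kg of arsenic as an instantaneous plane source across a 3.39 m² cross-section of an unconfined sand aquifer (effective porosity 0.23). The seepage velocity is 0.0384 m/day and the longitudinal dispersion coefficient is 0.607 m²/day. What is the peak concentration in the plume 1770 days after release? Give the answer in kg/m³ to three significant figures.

The peak of an instantaneous 1D plume sits at x = vt; there the Gaussian factor is 1 and C_max = M/(n_e·A·√(4πDt)), where n_e·A is the pore area the mass is dissolved in.
√(4πDt) = √(4π × 0.607 × 1770) = 116.2 m, so C_max = 0.898/(0.23 × 3.39 × 116.2) = 0.00991 kg/m³.

0.00991 kg/m³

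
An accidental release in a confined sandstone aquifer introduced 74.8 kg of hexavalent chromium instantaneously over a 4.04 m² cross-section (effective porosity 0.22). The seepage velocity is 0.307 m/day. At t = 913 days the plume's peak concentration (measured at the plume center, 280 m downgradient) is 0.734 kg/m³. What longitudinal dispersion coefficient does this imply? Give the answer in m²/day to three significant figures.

1.15 m²/day

At the plume center C_max = M/(n_e·A·√(4πDt)), so D = M²/(4πt·(n_e·A·C_max)²).
n_e·A·C_max = 0.22 × 4.04 × 0.734 = 0.6524 kg/m.
D = 74.8²/(4π × 913 × 0.6524²) = 1.15 m²/day.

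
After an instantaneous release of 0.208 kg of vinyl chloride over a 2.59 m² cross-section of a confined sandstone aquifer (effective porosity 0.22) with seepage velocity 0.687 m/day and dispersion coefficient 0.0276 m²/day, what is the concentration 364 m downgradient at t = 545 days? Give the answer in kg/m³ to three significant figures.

0.00438 kg/m³

For an instantaneous plane source, C(x,t) = M/(n_e·A·√(4πDt)) · exp(−(x−vt)²/(4Dt)), with n_e·A the pore (flow) area.
Plume center vt = 0.687 × 545 = 374.415 m, so the well at 364 m is 10.415 m upgradient of the peak.
√(4πDt) = 13.75 m, giving peak height M/(n_e·A·√(4πDt)) = 0.208/(0.22 × 2.59 × 13.75) = 0.02655 kg/m³.
(x−vt)²/(4Dt) = (-10.415)²/(4 × 0.0276 × 545) = 1.803; exp(−1.803) = 0.1648.
C = 0.02655 × 0.1648 = 0.00438 kg/m³.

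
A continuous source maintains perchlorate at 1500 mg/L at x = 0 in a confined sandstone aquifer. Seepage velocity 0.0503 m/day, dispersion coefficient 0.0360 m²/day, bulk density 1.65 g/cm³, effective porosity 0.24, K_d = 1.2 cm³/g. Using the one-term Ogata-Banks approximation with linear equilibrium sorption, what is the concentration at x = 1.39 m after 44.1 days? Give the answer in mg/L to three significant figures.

Retardation factor R = 1 + ρ_b·K_d/n = 1 + 1.65 × 1.2/0.24 = 9.250.
Sorption retards both mechanisms: v_R = v/R = 0.005438 m/day, D_R = D/R = 0.003892 m²/day.
v_R·t = 0.005438 × 44.1 = 0.2398158 m; 2√(D_R t) = 0.8286 m; argument = (1.39 − 0.2398158)/0.8286 = 1.388.
C = C₀ × ½·erfc(1.388) = 1500 × 0.02483 = 37.2 mg/L.

37.2 mg/L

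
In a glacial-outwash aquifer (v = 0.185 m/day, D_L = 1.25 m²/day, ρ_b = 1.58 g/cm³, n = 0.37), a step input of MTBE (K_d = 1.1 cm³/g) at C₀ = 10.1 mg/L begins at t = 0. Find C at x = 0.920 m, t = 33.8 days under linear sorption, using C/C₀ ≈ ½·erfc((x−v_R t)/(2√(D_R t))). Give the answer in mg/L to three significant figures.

Retardation factor R = 1 + ρ_b·K_d/n = 1 + 1.58 × 1.1/0.37 = 5.697.
Sorption retards both mechanisms: v_R = v/R = 0.03247 m/day, D_R = D/R = 0.2194 m²/day.
v_R·t = 0.03247 × 33.8 = 1.097486 m; 2√(D_R t) = 5.446 m; argument = (0.920 − 1.097486)/5.446 = -0.03259.
C = C₀ × ½·erfc(-0.03259) = 10.1 × 0.5184 = 5.24 mg/L.

5.24 mg/L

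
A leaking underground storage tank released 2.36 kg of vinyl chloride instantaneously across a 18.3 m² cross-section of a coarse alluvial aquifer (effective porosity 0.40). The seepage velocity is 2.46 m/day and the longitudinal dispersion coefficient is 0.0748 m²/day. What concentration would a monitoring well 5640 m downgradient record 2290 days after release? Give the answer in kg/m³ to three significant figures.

For an instantaneous plane source, C(x,t) = M/(n_e·A·√(4πDt)) · exp(−(x−vt)²/(4Dt)), with n_e·A the pore (flow) area.
Plume center vt = 2.46 × 2290 = 5633.4 m, so the well at 5640 m is 6.6 m downgradient of the peak.
√(4πDt) = 46.40 m, giving peak height M/(n_e·A·√(4πDt)) = 2.36/(0.40 × 18.3 × 46.40) = 0.006948 kg/m³.
(x−vt)²/(4Dt) = (6.6)²/(4 × 0.0748 × 2290) = 0.06358; exp(−0.06358) = 0.9384.
C = 0.006948 × 0.9384 = 0.00652 kg/m³.

0.00652 kg/m³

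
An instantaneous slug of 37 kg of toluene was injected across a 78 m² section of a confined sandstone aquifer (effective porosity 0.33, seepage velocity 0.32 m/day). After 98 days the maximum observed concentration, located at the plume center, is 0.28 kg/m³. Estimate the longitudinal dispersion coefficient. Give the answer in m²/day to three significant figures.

At the plume center C_max = M/(n_e·A·√(4πDt)), so D = M²/(4πt·(n_e·A·C_max)²).
n_e·A·C_max = 0.33 × 78 × 0.28 = 7.207 kg/m.
D = 37²/(4π × 98 × 7.207²) = 0.0214 m²/day.

0.0214 m²/day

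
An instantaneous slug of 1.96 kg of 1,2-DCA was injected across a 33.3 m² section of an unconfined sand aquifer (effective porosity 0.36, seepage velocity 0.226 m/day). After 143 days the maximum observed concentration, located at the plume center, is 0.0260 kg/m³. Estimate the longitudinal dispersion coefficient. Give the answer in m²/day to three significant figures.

0.0220 m²/day

At the plume center C_max = M/(n_e·A·√(4πDt)), so D = M²/(4πt·(n_e·A·C_max)²).
n_e·A·C_max = 0.36 × 33.3 × 0.0260 = 0.3117 kg/m.
D = 1.96²/(4π × 143 × 0.3117²) = 0.0220 m²/day.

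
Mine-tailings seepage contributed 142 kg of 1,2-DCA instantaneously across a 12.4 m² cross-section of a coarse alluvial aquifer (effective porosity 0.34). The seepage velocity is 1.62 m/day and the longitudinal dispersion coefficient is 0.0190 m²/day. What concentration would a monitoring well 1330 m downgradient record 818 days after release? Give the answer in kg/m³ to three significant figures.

1.65 kg/m³

For an instantaneous plane source, C(x,t) = M/(n_e·A·√(4πDt)) · exp(−(x−vt)²/(4Dt)), with n_e·A the pore (flow) area.
Plume center vt = 1.62 × 818 = 1325.16 m, so the well at 1330 m is 4.84 m downgradient of the peak.
√(4πDt) = 13.98 m, giving peak height M/(n_e·A·√(4πDt)) = 142/(0.34 × 12.4 × 13.98) = 2.409 kg/m³.
(x−vt)²/(4Dt) = (4.84)²/(4 × 0.0190 × 818) = 0.3768; exp(−0.3768) = 0.6861.
C = 2.409 × 0.6861 = 1.65 kg/m³.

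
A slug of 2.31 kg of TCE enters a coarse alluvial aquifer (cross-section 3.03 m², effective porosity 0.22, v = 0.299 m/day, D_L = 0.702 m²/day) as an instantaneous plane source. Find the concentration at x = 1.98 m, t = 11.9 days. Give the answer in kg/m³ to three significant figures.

For an instantaneous plane source, C(x,t) = M/(n_e·A·√(4πDt)) · exp(−(x−vt)²/(4Dt)), with n_e·A the pore (flow) area.
Plume center vt = 0.299 × 11.9 = 3.5581 m, so the well at 1.98 m is 1.5781 m upgradient of the peak.
√(4πDt) = 10.25 m, giving peak height M/(n_e·A·√(4πDt)) = 2.31/(0.22 × 3.03 × 10.25) = 0.3381 kg/m³.
(x−vt)²/(4Dt) = (-1.5781)²/(4 × 0.702 × 11.9) = 0.07453; exp(−0.07453) = 0.9282.
C = 0.3381 × 0.9282 = 0.314 kg/m³.

0.314 kg/m³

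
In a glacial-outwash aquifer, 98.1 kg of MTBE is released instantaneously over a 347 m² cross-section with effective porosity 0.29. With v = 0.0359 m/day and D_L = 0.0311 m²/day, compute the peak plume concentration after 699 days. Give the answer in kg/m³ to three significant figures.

The peak of an instantaneous 1D plume sits at x = vt; there the Gaussian factor is 1 and C_max = M/(n_e·A·√(4πDt)), where n_e·A is the pore area the mass is dissolved in.
√(4πDt) = √(4π × 0.0311 × 699) = 16.53 m, so C_max = 98.1/(0.29 × 347 × 16.53) = 0.0590 kg/m³.

0.0590 kg/m³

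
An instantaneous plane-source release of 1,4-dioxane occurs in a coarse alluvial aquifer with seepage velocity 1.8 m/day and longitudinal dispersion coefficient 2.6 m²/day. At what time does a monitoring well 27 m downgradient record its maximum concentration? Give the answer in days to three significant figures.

14.2 days

For the 1D instantaneous-source solution, setting ∂C/∂t = 0 at fixed x gives v²t² + 2Dt − x² = 0, so t = (√(D² + v²x²) − D)/v².
√(D² + v²x²) = √(2.6² + 1.8² × 27²) = 48.67; v² = 3.24.
t = (48.67 − 2.6)/3.24 = 14.2 days (vs. the pure-advection estimate x/v = 15.0 d).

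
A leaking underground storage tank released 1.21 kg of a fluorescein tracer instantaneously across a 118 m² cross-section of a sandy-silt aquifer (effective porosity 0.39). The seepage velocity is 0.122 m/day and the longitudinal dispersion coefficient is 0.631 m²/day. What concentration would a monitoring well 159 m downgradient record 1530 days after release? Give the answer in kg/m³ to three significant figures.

0.000196 kg/m³

For an instantaneous plane source, C(x,t) = M/(n_e·A·√(4πDt)) · exp(−(x−vt)²/(4Dt)), with n_e·A the pore (flow) area.
Plume center vt = 0.122 × 1530 = 186.66 m, so the well at 159 m is 27.66 m upgradient of the peak.
√(4πDt) = 110.1 m, giving peak height M/(n_e·A·√(4πDt)) = 1.21/(0.39 × 118 × 110.1) = 0.0002388 kg/m³.
(x−vt)²/(4Dt) = (-27.66)²/(4 × 0.631 × 1530) = 0.1981; exp(−0.1981) = 0.8203.
C = 0.0002388 × 0.8203 = 0.000196 kg/m³.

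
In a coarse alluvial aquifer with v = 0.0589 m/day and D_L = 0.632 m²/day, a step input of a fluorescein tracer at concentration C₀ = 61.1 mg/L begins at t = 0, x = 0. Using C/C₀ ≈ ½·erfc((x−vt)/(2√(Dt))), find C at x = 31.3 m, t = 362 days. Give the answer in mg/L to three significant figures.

19.6 mg/L

For a continuous step input, C/C₀ ≈ ½·erfc((x−vt)/(2√(Dt))).
vt = 0.0589 × 362 = 21.3218 m and 2√(Dt) = 2√(0.632 × 362) = 30.25 m.
Argument (x−vt)/(2√(Dt)) = (31.3 − 21.3218)/30.25 = 0.3299; ½·erfc(0.3299) = 0.3204.
C = 61.1 × 0.3204 = 19.6 mg/L.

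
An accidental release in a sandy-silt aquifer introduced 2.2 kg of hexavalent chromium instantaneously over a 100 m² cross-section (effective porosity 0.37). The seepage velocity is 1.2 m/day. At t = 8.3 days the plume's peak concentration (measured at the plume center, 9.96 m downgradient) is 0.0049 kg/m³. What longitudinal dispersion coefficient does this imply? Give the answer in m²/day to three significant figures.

At the plume center C_max = M/(n_e·A·√(4πDt)), so D = M²/(4πt·(n_e·A·C_max)²).
n_e·A·C_max = 0.37 × 100 × 0.0049 = 0.1813 kg/m.
D = 2.2²/(4π × 8.3 × 0.1813²) = 1.41 m²/day.

1.41 m²/day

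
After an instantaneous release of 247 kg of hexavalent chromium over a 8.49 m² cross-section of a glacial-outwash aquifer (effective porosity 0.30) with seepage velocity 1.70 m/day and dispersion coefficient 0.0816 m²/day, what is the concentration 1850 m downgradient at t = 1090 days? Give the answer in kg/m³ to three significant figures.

2.83 kg/m³

For an instantaneous plane source, C(x,t) = M/(n_e·A·√(4πDt)) · exp(−(x−vt)²/(4Dt)), with n_e·A the pore (flow) area.
Plume center vt = 1.70 × 1090 = 1853 m, so the well at 1850 m is 3 m upgradient of the peak.
√(4πDt) = 33.43 m, giving peak height M/(n_e·A·√(4πDt)) = 247/(0.30 × 8.49 × 33.43) = 2.901 kg/m³.
(x−vt)²/(4Dt) = (-3)²/(4 × 0.0816 × 1090) = 0.02530; exp(−0.02530) = 0.9750.
C = 2.901 × 0.9750 = 2.83 kg/m³.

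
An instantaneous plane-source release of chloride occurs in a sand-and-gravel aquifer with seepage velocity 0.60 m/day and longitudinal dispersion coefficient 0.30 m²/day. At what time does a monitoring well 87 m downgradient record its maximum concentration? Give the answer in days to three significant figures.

144 days

For the 1D instantaneous-source solution, setting ∂C/∂t = 0 at fixed x gives v²t² + 2Dt − x² = 0, so t = (√(D² + v²x²) − D)/v².
√(D² + v²x²) = √(0.30² + 0.60² × 87²) = 52.20; v² = 0.36.
t = (52.20 − 0.30)/0.36 = 144 days (vs. the pure-advection estimate x/v = 145 d).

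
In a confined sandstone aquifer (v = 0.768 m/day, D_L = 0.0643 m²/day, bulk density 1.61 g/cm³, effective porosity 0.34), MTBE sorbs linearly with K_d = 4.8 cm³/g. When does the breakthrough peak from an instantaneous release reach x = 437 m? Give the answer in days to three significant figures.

13500 days

Retardation factor R = 1 + ρ_b·K_d/n = 1 + 1.61 × 4.8/0.34 = 23.73.
Sorption retards both mechanisms: v_R = v/R = 0.03236 m/day, D_R = D/R = 0.002710 m²/day.
Peak time from v_R²t² + 2D_R t − x² = 0: t = (√(D_R² + v_R²x²) − D_R)/v_R².
√(D_R² + v_R²x²) = √(0.002710² + 0.03236² × 437²) = 14.14; v_R² = 0.001047.
t = (14.14 − 0.002710)/0.001047 = 13500 days.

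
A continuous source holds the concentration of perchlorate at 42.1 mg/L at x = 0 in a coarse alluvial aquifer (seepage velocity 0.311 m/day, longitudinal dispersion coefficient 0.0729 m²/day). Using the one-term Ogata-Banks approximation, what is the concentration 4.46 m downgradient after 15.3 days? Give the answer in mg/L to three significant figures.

For a continuous step input, C/C₀ ≈ ½·erfc((x−vt)/(2√(Dt))).
vt = 0.311 × 15.3 = 4.7583 m and 2√(Dt) = 2√(0.0729 × 15.3) = 2.112 m.
Argument (x−vt)/(2√(Dt)) = (4.46 − 4.7583)/2.112 = -0.1412; ½·erfc(-0.1412) = 0.5791.
C = 42.1 × 0.5791 = 24.4 mg/L.

24.4 mg/L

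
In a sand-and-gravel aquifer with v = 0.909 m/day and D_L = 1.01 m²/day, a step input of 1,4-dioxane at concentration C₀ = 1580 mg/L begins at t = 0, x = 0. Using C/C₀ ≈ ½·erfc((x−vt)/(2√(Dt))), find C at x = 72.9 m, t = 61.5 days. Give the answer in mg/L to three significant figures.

101 mg/L

For a continuous step input, C/C₀ ≈ ½·erfc((x−vt)/(2√(Dt))).
vt = 0.909 × 61.5 = 55.9035 m and 2√(Dt) = 2√(1.01 × 61.5) = 15.76 m.
Argument (x−vt)/(2√(Dt)) = (72.9 − 55.9035)/15.76 = 1.078; ½·erfc(1.078) = 0.06369.
C = 1580 × 0.06369 = 101 mg/L.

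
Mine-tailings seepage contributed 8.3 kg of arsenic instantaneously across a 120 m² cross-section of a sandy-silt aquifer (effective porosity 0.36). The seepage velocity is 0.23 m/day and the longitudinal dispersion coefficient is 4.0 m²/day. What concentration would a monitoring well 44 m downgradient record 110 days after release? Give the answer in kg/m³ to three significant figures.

0.00212 kg/m³

For an instantaneous plane source, C(x,t) = M/(n_e·A·√(4πDt)) · exp(−(x−vt)²/(4Dt)), with n_e·A the pore (flow) area.
Plume center vt = 0.23 × 110 = 25.3 m, so the well at 44 m is 18.7 m downgradient of the peak.
√(4πDt) = 74.36 m, giving peak height M/(n_e·A·√(4πDt)) = 8.3/(0.36 × 120 × 74.36) = 0.002584 kg/m³.
(x−vt)²/(4Dt) = (18.7)²/(4 × 4.0 × 110) = 0.1987; exp(−0.1987) = 0.8198.
C = 0.002584 × 0.8198 = 0.00212 kg/m³.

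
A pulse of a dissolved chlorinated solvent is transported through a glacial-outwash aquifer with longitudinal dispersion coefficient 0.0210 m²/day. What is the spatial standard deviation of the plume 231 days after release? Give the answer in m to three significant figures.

Dispersive spreading gives a Gaussian with σ² = 2Dt; advection only shifts the center.
σ = √(2 × 0.0210 × 231) = 3.11 m.

3.11 m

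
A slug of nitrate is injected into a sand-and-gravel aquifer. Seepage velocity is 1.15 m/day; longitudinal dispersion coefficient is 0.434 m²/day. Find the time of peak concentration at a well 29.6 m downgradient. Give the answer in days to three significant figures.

For the 1D instantaneous-source solution, setting ∂C/∂t = 0 at fixed x gives v²t² + 2Dt − x² = 0, so t = (√(D² + v²x²) − D)/v².
√(D² + v²x²) = √(0.434² + 1.15² × 29.6²) = 34.04; v² = 1.3225.
t = (34.04 − 0.434)/1.3225 = 25.4 days (vs. the pure-advection estimate x/v = 25.7 d).

25.4 days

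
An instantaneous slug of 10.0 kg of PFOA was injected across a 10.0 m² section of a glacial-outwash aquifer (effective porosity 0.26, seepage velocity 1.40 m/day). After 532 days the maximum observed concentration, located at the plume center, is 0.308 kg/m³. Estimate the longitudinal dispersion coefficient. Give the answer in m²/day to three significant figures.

0.0233 m²/day

At the plume center C_max = M/(n_e·A·√(4πDt)), so D = M²/(4πt·(n_e·A·C_max)²).
n_e·A·C_max = 0.26 × 10.0 × 0.308 = 0.8008 kg/m.
D = 10.0²/(4π × 532 × 0.8008²) = 0.0233 m²/day.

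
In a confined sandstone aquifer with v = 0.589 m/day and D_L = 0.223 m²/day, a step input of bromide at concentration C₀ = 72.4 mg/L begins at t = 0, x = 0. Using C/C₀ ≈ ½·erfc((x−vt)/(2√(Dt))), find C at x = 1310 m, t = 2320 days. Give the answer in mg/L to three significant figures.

69.5 mg/L

For a continuous step input, C/C₀ ≈ ½·erfc((x−vt)/(2√(Dt))).
vt = 0.589 × 2320 = 1366.48 m and 2√(Dt) = 2√(0.223 × 2320) = 45.49 m.
Argument (x−vt)/(2√(Dt)) = (1310 − 1366.48)/45.49 = -1.242; ½·erfc(-1.242) = 0.9605.
C = 72.4 × 0.9605 = 69.5 mg/L.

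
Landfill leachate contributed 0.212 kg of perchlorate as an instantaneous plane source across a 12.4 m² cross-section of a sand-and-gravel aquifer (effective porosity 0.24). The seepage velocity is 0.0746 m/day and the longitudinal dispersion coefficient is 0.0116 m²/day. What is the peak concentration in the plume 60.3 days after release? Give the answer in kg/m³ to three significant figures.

0.0240 kg/m³

The peak of an instantaneous 1D plume sits at x = vt; there the Gaussian factor is 1 and C_max = M/(n_e·A·√(4πDt)), where n_e·A is the pore area the mass is dissolved in.
√(4πDt) = √(4π × 0.0116 × 60.3) = 2.965 m, so C_max = 0.212/(0.24 × 12.4 × 2.965) = 0.0240 kg/m³.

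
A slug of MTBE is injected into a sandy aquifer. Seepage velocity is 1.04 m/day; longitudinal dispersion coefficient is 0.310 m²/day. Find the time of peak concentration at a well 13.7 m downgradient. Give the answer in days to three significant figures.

For the 1D instantaneous-source solution, setting ∂C/∂t = 0 at fixed x gives v²t² + 2Dt − x² = 0, so t = (√(D² + v²x²) − D)/v².
√(D² + v²x²) = √(0.310² + 1.04² × 13.7²) = 14.25; v² = 1.0816.
t = (14.25 − 0.310)/1.0816 = 12.9 days (vs. the pure-advection estimate x/v = 13.2 d).

12.9 days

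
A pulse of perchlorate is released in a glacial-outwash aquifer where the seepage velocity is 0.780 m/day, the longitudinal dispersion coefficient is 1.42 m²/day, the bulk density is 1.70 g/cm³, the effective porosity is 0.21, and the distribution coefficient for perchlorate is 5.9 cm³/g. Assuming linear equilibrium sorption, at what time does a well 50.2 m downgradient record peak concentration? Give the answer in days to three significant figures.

Retardation factor R = 1 + ρ_b·K_d/n = 1 + 1.70 × 5.9/0.21 = 48.76.
Sorption retards both mechanisms: v_R = v/R = 0.01600 m/day, D_R = D/R = 0.02912 m²/day.
Peak time from v_R²t² + 2D_R t − x² = 0: t = (√(D_R² + v_R²x²) − D_R)/v_R².
√(D_R² + v_R²x²) = √(0.02912² + 0.01600² × 50.2²) = 0.8037; v_R² = 0.0002560.
t = (0.8037 − 0.02912)/0.0002560 = 3030 days.

3030 days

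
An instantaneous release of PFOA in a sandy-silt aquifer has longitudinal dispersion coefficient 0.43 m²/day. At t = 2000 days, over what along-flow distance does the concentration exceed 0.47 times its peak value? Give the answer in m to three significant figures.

102 m

The plume is Gaussian with σ = √(2Dt) = √(2 × 0.43 × 2000) = 41.47 m.
C/C_peak = exp(−Δx²/(2σ²)) = 0.47 ⇒ Δx = σ·√(−2 ln 0.47) = 41.47 × 1.229 = 50.97 m.
Width = 2Δx = 102 m.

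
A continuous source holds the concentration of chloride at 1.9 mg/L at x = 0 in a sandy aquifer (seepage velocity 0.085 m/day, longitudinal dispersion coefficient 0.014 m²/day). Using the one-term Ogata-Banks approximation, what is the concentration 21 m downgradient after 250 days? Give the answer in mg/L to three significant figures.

1.02 mg/L

For a continuous step input, C/C₀ ≈ ½·erfc((x−vt)/(2√(Dt))).
vt = 0.085 × 250 = 21.25 m and 2√(Dt) = 2√(0.014 × 250) = 3.742 m.
Argument (x−vt)/(2√(Dt)) = (21 − 21.25)/3.742 = -0.06681; ½·erfc(-0.06681) = 0.5376.
C = 1.9 × 0.5376 = 1.02 mg/L.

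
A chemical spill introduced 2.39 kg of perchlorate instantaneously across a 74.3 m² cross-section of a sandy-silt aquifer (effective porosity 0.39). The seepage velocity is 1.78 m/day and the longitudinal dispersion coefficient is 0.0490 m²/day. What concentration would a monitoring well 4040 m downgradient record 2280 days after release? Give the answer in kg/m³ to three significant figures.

For an instantaneous plane source, C(x,t) = M/(n_e·A·√(4πDt)) · exp(−(x−vt)²/(4Dt)), with n_e·A the pore (flow) area.
Plume center vt = 1.78 × 2280 = 4058.4 m, so the well at 4040 m is 18.4 m upgradient of the peak.
√(4πDt) = 37.47 m, giving peak height M/(n_e·A·√(4πDt)) = 2.39/(0.39 × 74.3 × 37.47) = 0.002201 kg/m³.
(x−vt)²/(4Dt) = (-18.4)²/(4 × 0.0490 × 2280) = 0.7576; exp(−0.7576) = 0.4688.
C = 0.002201 × 0.4688 = 0.00103 kg/m³.

0.00103 kg/m³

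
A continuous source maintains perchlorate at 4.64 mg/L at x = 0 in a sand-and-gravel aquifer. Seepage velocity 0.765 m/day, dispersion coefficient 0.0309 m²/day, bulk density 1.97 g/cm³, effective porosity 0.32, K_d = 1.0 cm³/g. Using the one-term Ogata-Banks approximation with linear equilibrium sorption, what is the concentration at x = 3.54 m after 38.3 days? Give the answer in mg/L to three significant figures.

Retardation factor R = 1 + ρ_b·K_d/n = 1 + 1.97 × 1.0/0.32 = 7.156.
Sorption retards both mechanisms: v_R = v/R = 0.1069 m/day, D_R = D/R = 0.004318 m²/day.
v_R·t = 0.1069 × 38.3 = 4.09427 m; 2√(D_R t) = 0.8133 m; argument = (3.54 − 4.09427)/0.8133 = -0.6815.
C = C₀ × ½·erfc(-0.6815) = 4.64 × 0.8324 = 3.86 mg/L.

3.86 mg/L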